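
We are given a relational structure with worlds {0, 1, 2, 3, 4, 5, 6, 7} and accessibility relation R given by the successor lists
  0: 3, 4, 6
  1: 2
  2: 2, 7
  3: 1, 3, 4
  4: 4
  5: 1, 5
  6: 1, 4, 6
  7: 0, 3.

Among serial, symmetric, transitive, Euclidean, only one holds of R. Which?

Serial: yes — every world has a successor (e.g. 0 R 3).
Symmetric: no — 0 R 3 but not 3 R 0.
Transitive: no — 0 R 3 and 3 R 1, but not 0 R 1.
Euclidean: no — 0 R 3 and 0 R 6, but not 3 R 6.
Only serial holds.

serial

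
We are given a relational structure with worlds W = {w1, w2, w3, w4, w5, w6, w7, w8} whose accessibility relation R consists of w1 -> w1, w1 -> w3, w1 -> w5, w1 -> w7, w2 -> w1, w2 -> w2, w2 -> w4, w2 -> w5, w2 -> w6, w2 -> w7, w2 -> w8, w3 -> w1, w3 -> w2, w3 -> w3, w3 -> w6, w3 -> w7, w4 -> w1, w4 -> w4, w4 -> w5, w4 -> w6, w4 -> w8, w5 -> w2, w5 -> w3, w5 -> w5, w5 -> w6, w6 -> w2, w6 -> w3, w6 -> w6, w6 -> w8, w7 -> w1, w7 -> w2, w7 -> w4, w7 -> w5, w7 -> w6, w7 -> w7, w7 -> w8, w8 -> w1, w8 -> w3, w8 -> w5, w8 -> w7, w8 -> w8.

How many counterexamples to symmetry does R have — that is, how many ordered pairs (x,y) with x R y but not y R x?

19

Enumerating: (w1,w5), (w2,w1), (w2,w4), (w2,w8), (w3,w2), (w3,w7), (w4,w1), (w4,w5), (w4,w6), (w4,w8), (w5,w3), (w5,w6), … and 7 more.
Total: 19.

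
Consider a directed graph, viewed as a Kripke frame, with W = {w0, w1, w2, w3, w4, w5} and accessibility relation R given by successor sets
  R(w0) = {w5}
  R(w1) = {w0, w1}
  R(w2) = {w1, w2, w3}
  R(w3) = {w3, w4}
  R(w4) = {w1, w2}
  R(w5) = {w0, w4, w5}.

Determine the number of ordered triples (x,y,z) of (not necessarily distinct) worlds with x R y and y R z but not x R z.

Enumerating: (w0,w5,w0), (w0,w5,w4), (w1,w0,w5), (w2,w1,w0), (w2,w3,w4), (w3,w4,w1), (w3,w4,w2), (w4,w1,w0), (w4,w2,w3), (w5,w4,w1), (w5,w4,w2).

11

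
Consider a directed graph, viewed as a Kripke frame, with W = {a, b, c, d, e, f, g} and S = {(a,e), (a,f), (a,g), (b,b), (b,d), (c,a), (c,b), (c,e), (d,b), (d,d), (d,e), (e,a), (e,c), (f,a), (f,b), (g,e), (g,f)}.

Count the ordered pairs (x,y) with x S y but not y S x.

7

Enumerating: (a,g), (c,a), (c,b), (d,e), (f,b), (g,e), (g,f).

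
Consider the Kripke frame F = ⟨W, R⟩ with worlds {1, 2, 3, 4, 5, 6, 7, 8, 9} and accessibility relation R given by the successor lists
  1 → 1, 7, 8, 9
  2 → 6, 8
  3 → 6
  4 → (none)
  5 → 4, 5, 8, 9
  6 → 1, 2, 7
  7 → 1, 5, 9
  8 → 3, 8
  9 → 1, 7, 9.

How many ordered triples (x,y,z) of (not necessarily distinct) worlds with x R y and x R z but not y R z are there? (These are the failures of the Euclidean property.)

32

Enumerating: (1,7,7), (1,7,8), (1,8,1), (1,8,7), (1,8,9), (1,9,8), (2,6,6), (2,6,8), (2,8,6), (3,6,6), (5,4,4), (5,4,5), … and 20 more.
Total: 32.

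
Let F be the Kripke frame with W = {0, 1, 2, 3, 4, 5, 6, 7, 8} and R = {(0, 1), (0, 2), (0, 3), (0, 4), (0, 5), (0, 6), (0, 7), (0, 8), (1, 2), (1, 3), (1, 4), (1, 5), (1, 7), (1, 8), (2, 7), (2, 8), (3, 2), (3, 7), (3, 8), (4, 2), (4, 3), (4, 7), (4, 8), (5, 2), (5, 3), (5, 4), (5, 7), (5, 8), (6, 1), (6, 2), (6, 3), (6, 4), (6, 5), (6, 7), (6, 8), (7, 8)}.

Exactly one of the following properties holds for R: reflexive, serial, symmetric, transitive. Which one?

transitive

Reflexive: no — 0 is not related to itself.
Serial: no — 8 has no R-successor.
Symmetric: no — 0 R 1 but not 1 R 0.
Transitive: yes — every two-step R-path is closed by a direct edge.
Only transitive holds.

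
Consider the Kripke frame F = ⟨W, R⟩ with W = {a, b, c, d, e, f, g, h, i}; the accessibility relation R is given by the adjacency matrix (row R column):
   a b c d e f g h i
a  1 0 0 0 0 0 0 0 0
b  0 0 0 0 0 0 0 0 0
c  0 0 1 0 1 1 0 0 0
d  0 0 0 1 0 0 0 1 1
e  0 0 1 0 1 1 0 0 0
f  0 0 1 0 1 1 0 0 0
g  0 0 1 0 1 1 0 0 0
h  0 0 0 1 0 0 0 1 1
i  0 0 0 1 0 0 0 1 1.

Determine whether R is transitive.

Yes

Transitive: yes — every two-step R-path is closed by a direct edge.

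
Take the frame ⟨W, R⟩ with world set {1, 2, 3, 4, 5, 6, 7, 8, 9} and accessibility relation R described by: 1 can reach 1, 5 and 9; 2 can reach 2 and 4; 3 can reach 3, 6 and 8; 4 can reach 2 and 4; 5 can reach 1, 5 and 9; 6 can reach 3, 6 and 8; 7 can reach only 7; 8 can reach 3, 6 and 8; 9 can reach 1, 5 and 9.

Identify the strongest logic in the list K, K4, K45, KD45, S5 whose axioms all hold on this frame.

Transitive (axiom 4): yes — every two-step R-path is closed by a direct edge.
Euclidean (axiom 5): yes — any two successors of a common world are R-related.
Serial (axiom D): yes — every world has a successor (e.g. 1 R 1).
Reflexive (axiom T): yes — every world is R-related to itself.
So F validates K, K4, K45, KD45, S5. The strongest is S5.

S5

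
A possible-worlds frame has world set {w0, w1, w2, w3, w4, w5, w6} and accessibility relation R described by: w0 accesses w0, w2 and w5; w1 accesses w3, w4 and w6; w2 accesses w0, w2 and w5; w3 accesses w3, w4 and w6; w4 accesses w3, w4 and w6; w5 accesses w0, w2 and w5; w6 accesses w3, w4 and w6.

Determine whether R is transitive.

Transitive: yes — every two-step R-path is closed by a direct edge.

Yes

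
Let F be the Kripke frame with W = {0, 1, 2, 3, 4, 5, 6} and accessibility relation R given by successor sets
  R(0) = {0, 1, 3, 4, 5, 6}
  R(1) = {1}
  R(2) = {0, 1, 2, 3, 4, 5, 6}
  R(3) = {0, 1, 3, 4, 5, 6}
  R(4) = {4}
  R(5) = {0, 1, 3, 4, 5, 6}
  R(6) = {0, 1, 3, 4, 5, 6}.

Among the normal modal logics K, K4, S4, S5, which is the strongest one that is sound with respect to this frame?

Transitive (axiom 4): yes — every two-step R-path is closed by a direct edge.
Reflexive (axiom T): yes — every world is R-related to itself.
Euclidean (axiom 5): no — 0 R 1 and 0 R 3, but not 1 R 3.
So F validates K, K4, S4; S5 would additionally require R to be Euclidean. The strongest is S4.

S4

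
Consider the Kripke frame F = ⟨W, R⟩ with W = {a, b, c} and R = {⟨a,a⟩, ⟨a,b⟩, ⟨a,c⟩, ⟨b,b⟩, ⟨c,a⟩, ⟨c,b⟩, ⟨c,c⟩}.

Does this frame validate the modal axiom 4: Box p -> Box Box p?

Yes

Axiom 4 corresponds to the accessibility relation being transitive.
Transitive: yes — every two-step R-path is closed by a direct edge.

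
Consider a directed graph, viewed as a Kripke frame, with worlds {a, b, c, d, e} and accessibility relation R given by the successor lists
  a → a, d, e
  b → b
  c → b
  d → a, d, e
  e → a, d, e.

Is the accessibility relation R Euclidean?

Yes

Euclidean: yes — any two successors of a common world are R-related.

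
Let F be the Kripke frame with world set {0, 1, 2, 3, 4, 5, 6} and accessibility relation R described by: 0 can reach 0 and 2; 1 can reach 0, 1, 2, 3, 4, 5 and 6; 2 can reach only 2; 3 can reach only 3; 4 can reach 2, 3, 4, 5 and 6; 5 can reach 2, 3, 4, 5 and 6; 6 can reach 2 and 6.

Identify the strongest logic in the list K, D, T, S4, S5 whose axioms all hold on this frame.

S4

Serial (axiom D): yes — every world has a successor (e.g. 0 R 0).
Reflexive (axiom T): yes — every world is R-related to itself.
Transitive (axiom 4): yes — every two-step R-path is closed by a direct edge.
Euclidean (axiom 5): no — 1 R 0 and 1 R 3, but not 0 R 3.
So F validates K, D, T, S4; S5 would additionally require R to be Euclidean. The strongest is S4.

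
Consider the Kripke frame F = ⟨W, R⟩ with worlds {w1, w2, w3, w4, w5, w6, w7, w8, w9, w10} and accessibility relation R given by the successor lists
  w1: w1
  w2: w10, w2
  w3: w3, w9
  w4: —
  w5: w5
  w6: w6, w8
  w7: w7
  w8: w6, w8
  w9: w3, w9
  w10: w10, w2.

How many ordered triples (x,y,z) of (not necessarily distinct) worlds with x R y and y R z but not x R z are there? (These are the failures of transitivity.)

R is transitive; there are no such tuples.

0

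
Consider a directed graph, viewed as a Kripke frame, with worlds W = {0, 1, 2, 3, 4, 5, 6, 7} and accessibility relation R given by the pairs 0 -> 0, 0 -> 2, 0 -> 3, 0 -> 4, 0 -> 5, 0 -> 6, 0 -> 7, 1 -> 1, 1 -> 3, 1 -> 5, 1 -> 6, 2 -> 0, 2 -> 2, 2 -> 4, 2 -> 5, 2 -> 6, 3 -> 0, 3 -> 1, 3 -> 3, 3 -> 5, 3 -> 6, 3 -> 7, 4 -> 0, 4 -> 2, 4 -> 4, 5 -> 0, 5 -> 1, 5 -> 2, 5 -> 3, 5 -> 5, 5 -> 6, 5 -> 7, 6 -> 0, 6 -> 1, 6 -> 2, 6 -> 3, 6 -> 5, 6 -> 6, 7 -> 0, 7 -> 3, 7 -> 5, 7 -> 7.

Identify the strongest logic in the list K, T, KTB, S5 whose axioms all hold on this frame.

KTB

Reflexive (axiom T): yes — every world is R-related to itself.
Symmetric (axiom B): yes — every pair in R has its reverse in R.
Euclidean (axiom 5): no — 0 R 2 and 0 R 3, but not 2 R 3.
So F validates K, T, KTB; S5 would additionally require R to be Euclidean. The strongest is KTB.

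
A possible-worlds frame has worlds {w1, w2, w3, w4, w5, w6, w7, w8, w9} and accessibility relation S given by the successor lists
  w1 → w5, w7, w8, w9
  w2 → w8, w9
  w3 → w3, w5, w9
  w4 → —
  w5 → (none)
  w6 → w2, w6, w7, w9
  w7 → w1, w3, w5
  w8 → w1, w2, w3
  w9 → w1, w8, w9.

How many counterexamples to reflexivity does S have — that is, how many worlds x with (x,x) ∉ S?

Enumerating: w1, w2, w4, w5, w7, w8.

6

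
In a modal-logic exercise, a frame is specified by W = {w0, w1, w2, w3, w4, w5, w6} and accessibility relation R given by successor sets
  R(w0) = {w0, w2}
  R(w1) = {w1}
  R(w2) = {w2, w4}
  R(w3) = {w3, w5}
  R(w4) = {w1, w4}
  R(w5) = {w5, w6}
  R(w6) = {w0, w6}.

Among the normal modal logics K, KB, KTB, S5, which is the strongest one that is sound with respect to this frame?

Symmetric (axiom B): no — w0 R w2 but not w2 R w0.
Reflexive (axiom T): yes — every world is R-related to itself.
Euclidean (axiom 5): no — w0 R w2 and w0 R w0, but not w2 R w0.
So F validates K; KB would additionally require R to be symmetric. The strongest is K.

K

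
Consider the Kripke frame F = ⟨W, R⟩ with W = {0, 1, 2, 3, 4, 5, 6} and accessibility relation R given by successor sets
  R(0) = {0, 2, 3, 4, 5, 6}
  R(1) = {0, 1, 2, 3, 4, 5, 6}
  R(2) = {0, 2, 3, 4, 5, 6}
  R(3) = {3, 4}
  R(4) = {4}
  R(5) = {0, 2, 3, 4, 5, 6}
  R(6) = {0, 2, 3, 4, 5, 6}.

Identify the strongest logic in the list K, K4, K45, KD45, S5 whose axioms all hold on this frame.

Transitive (axiom 4): yes — every two-step R-path is closed by a direct edge.
Euclidean (axiom 5): no — 0 R 3 and 0 R 2, but not 3 R 2.
Serial (axiom D): yes — every world has a successor (e.g. 0 R 0).
Reflexive (axiom T): yes — every world is R-related to itself.
So F validates K, K4; K45 would additionally require R to be Euclidean. The strongest is K4.

K4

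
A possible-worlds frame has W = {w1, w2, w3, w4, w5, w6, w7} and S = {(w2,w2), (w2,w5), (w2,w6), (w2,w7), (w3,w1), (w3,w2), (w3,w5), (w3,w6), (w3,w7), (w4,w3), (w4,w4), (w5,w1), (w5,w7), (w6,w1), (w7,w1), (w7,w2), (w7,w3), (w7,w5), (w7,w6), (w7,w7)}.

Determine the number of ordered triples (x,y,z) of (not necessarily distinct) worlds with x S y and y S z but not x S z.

14

Enumerating: (w2,w5,w1), (w2,w6,w1), (w2,w7,w1), (w2,w7,w3), (w3,w7,w3), (w4,w3,w1), (w4,w3,w2), (w4,w3,w5), (w4,w3,w6), (w4,w3,w7), (w5,w7,w2), (w5,w7,w3), (w5,w7,w5), (w5,w7,w6).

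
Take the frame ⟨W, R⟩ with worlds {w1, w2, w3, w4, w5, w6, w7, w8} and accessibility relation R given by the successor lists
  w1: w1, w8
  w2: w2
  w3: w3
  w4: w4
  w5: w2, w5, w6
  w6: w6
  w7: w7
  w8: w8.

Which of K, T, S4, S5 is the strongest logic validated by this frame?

S4

Reflexive (axiom T): yes — every world is R-related to itself.
Transitive (axiom 4): yes — every two-step R-path is closed by a direct edge.
Euclidean (axiom 5): no — w5 R w2 and w5 R w6, but not w2 R w6.
So F validates K, T, S4; S5 would additionally require R to be Euclidean. The strongest is S4.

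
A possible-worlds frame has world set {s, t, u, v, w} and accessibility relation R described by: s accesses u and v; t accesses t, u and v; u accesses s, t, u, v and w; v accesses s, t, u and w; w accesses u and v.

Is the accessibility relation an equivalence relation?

No

Reflexive: no — s is not related to itself.
Symmetric: yes — every pair in R has its reverse in R.
Transitive: no — s R u and u R t, but not s R t.
So R is not an equivalence relation.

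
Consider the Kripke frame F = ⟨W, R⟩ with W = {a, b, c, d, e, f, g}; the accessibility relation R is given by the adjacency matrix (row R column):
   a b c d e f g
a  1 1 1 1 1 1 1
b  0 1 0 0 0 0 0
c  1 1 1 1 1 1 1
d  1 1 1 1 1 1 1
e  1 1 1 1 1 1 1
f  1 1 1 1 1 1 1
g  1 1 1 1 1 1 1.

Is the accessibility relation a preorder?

Reflexive: yes — every world is R-related to itself.
Transitive: yes — every two-step R-path is closed by a direct edge.
So R is a preorder.

Yes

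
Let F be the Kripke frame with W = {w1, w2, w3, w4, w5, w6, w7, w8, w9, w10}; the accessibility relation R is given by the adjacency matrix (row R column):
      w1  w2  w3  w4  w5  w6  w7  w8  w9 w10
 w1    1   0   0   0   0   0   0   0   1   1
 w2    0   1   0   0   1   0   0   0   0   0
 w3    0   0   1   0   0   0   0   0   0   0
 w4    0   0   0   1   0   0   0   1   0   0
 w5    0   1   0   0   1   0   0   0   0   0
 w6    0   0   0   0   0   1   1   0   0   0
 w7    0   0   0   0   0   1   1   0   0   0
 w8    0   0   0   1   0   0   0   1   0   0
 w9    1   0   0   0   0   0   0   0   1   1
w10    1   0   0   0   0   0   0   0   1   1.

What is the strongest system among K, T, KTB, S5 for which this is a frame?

S5

Reflexive (axiom T): yes — every world is R-related to itself.
Symmetric (axiom B): yes — every pair in R has its reverse in R.
Euclidean (axiom 5): yes — any two successors of a common world are R-related.
So F validates K, T, KTB, S5. The strongest is S5.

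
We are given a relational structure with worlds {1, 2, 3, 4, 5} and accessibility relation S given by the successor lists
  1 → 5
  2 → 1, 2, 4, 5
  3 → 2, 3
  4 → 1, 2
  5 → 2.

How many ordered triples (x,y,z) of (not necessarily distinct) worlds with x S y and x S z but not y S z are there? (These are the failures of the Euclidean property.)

Enumerating: (1,5,5), (2,1,1), (2,1,2), (2,1,4), (2,4,4), (2,4,5), (2,5,1), (2,5,4), (2,5,5), (3,2,3), (4,1,1), (4,1,2).

12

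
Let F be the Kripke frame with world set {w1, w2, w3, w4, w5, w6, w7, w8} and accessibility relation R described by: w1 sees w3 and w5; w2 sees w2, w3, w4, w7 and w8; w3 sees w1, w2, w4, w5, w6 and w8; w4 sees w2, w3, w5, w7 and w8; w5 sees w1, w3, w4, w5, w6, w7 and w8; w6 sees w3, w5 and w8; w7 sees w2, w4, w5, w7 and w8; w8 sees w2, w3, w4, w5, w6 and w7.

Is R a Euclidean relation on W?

Euclidean: no — w2 R w3 and w2 R w7, but not w3 R w7.

No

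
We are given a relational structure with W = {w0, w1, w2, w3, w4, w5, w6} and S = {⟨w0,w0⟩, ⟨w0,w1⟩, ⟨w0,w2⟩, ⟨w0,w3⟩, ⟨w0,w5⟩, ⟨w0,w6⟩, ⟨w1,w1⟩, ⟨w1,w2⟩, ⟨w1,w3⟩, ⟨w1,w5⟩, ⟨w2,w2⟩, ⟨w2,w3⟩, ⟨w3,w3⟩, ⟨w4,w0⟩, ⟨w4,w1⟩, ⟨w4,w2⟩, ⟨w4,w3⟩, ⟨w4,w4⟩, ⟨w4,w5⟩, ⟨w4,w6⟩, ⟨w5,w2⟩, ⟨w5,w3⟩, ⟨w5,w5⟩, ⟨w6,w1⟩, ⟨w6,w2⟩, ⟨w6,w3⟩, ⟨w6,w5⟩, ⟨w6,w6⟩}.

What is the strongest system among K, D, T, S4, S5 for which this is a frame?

S4

Serial (axiom D): yes — every world has a successor (e.g. w0 S w0).
Reflexive (axiom T): yes — every world is S-related to itself.
Transitive (axiom 4): yes — every two-step S-path is closed by a direct edge.
Euclidean (axiom 5): no — w0 S w1 and w0 S w6, but not w1 S w6.
So F validates K, D, T, S4; S5 would additionally require S to be Euclidean. The strongest is S4.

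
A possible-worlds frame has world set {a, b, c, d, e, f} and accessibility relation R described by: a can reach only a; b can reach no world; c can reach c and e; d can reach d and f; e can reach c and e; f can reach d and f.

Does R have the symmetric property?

Yes

Symmetric: yes — every pair in R has its reverse in R.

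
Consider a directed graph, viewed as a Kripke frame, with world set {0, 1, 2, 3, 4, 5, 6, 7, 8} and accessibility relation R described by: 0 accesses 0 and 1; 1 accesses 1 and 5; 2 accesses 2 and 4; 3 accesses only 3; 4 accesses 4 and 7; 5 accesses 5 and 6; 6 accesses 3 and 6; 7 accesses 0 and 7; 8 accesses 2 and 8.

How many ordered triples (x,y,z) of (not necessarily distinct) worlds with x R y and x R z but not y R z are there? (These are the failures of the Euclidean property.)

8

Enumerating: (0,1,0), (1,5,1), (2,4,2), (4,7,4), (5,6,5), (6,3,6), (7,0,7), (8,2,8).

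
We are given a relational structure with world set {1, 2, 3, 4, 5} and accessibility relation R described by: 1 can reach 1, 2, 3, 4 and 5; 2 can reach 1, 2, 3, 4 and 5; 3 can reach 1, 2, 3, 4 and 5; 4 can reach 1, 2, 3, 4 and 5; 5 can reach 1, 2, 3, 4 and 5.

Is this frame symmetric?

Symmetric: yes — every pair in R has its reverse in R.

Yes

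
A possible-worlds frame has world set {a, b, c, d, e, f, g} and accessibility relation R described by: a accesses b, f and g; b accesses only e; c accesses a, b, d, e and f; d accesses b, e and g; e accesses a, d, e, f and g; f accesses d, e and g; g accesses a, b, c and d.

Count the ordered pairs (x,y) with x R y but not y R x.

Enumerating: (a,b), (a,f), (b,e), (c,a), (c,b), (c,d), (c,e), (c,f), (d,b), (e,a), (e,g), (f,d), (f,g), (g,b), (g,c).

15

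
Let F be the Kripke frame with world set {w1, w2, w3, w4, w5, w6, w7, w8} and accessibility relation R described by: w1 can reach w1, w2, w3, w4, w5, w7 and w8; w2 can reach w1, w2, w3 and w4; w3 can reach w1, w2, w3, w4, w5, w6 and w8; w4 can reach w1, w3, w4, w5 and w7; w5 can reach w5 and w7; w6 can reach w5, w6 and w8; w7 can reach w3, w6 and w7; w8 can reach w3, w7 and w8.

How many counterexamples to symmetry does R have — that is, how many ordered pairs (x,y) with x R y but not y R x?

Enumerating: (w1,w5), (w1,w7), (w1,w8), (w2,w4), (w3,w5), (w3,w6), (w4,w5), (w4,w7), (w5,w7), (w6,w5), (w6,w8), (w7,w3), (w7,w6), (w8,w7).

14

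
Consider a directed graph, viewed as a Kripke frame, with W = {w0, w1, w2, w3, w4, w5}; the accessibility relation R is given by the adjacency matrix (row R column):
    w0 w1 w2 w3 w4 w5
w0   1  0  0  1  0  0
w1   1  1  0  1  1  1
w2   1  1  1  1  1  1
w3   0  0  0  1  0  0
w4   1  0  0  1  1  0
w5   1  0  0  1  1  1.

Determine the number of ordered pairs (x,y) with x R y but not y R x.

Enumerating: (w0,w3), (w1,w0), (w1,w3), (w1,w4), (w1,w5), (w2,w0), (w2,w1), (w2,w3), (w2,w4), (w2,w5), (w4,w0), (w4,w3), (w5,w0), (w5,w3), (w5,w4).

15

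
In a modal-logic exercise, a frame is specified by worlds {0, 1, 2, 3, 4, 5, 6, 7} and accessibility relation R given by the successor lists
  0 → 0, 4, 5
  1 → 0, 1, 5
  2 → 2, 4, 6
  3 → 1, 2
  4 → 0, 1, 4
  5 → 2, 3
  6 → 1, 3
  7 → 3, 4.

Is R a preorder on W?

No

Reflexive: no — 3 is not related to itself.
Transitive: no — 0 R 4 and 4 R 1, but not 0 R 1.
So R is not a preorder.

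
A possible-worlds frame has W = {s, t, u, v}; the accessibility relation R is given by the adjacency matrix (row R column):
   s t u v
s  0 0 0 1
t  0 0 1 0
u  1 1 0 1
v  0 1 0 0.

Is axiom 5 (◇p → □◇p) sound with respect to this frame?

Axiom 5 corresponds to the accessibility relation being Euclidean.
Euclidean: no — u R s and u R t, but not s R t.

No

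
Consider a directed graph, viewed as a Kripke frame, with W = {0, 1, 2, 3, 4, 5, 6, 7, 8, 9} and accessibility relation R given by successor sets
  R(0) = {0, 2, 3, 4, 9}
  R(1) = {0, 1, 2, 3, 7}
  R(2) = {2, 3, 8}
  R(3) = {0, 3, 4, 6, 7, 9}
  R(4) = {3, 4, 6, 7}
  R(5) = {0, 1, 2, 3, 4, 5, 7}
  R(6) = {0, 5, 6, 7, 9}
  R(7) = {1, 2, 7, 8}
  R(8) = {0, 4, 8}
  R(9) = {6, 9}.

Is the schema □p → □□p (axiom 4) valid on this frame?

No

By correspondence theory, 4 is valid on a frame iff R is transitive.
Transitive: no — 0 R 2 and 2 R 8, but not 0 R 8.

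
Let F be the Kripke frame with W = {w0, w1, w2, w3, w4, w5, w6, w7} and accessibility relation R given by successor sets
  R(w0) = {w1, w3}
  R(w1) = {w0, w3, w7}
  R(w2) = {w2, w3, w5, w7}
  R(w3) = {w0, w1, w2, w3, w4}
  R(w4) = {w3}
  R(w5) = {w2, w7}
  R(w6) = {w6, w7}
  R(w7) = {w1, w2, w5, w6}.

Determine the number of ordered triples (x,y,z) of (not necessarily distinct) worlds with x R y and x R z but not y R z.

40

Enumerating: (w0,w1,w1), (w1,w0,w0), (w1,w0,w7), (w1,w3,w7), (w1,w7,w0), (w1,w7,w3), (w1,w7,w7), (w2,w3,w5), (w2,w3,w7), (w2,w5,w3), (w2,w5,w5), (w2,w7,w3), … and 28 more.
Total: 40.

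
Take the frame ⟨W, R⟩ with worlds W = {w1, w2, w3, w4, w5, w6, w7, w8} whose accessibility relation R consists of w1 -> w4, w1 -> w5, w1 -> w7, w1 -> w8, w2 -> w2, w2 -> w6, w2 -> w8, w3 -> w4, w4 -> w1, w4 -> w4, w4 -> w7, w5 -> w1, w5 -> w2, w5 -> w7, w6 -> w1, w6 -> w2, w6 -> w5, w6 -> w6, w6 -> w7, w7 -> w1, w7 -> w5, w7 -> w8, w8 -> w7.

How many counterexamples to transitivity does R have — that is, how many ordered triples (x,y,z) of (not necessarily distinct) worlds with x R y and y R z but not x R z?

Enumerating: (w1,w4,w1), (w1,w5,w1), (w1,w5,w2), (w1,w7,w1), (w2,w6,w1), (w2,w6,w5), (w2,w6,w7), (w2,w8,w7), (w3,w4,w1), (w3,w4,w7), (w4,w1,w5), (w4,w1,w8), … and 21 more.
Total: 33.

33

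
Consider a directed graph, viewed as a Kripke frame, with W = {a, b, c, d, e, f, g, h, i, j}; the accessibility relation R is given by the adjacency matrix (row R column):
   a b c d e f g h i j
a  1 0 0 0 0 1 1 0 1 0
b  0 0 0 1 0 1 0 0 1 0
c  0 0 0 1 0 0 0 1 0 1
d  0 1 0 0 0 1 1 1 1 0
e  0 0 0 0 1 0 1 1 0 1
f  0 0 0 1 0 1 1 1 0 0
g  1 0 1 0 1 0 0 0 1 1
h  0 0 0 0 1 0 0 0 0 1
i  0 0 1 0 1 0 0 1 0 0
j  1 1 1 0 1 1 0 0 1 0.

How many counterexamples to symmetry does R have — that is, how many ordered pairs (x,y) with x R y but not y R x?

22

Enumerating: (a,f), (a,i), (b,f), (b,i), (c,d), (c,h), (d,g), (d,h), (d,i), (f,g), (f,h), (g,c), … and 10 more.
Total: 22.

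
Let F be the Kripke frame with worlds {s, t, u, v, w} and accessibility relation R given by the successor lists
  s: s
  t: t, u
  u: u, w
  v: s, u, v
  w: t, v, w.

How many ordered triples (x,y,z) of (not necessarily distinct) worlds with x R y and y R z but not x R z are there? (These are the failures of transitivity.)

Enumerating: (t,u,w), (u,w,t), (u,w,v), (v,u,w), (w,t,u), (w,v,s), (w,v,u).

7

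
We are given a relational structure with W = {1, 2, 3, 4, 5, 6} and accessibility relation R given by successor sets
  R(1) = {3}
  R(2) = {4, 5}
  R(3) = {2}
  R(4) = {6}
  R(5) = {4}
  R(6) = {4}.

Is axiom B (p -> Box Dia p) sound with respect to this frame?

No

By correspondence theory, B is valid on a frame iff R is symmetric.
Symmetric: no — 1 R 3 but not 3 R 1.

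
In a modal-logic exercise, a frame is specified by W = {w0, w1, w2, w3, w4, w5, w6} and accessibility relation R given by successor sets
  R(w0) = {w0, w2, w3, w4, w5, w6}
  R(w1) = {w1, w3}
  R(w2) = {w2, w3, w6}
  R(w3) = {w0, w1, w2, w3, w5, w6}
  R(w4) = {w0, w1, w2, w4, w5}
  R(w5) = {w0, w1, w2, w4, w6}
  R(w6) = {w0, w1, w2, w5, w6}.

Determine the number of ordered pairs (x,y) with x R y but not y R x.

8

Enumerating: (w0,w2), (w3,w5), (w3,w6), (w4,w1), (w4,w2), (w5,w1), (w5,w2), (w6,w1).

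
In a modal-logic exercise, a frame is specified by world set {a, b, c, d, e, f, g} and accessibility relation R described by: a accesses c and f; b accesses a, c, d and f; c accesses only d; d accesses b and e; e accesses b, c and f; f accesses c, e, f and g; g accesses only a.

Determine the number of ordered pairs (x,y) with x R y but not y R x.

Enumerating: (a,c), (a,f), (b,a), (b,c), (b,f), (c,d), (d,e), (e,b), (e,c), (f,c), (f,g), (g,a).

12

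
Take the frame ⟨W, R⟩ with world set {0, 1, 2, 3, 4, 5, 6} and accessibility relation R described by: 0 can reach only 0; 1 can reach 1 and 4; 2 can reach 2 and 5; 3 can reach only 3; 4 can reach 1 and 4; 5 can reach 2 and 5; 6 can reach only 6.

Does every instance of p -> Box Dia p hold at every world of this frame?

Axiom B corresponds to the accessibility relation being symmetric.
Symmetric: yes — every pair in R has its reverse in R.

Yes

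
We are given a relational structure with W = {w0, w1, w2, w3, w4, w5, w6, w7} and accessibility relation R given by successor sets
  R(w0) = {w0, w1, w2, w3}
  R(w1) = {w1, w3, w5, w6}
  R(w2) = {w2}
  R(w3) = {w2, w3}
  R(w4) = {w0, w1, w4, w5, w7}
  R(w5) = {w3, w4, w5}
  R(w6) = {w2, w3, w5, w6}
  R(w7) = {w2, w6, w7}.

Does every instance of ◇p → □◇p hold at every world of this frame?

No

By correspondence theory, 5 is valid on a frame iff R is Euclidean.
Euclidean: no — w0 R w1 and w0 R w2, but not w1 R w2.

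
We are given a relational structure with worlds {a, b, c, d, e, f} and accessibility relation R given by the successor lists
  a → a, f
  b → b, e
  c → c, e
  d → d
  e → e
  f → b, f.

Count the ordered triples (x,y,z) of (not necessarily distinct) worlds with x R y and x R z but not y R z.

Enumerating: (a,f,a), (b,e,b), (c,e,c), (f,b,f).

4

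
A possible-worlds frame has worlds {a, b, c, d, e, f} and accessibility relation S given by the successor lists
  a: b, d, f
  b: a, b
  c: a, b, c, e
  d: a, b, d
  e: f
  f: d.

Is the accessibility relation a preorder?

Reflexive: no — a is not related to itself.
Transitive: no — b S a and a S d, but not b S d.
So S is not a preorder.

No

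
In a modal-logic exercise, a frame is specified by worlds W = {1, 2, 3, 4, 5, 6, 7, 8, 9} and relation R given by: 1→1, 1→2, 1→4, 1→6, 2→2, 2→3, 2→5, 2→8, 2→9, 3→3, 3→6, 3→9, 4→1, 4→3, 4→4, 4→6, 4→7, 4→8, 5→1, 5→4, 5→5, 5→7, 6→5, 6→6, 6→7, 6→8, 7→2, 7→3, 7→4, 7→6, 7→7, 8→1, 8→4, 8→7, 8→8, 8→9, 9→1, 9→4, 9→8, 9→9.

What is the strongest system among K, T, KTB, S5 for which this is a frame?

T

Reflexive (axiom T): yes — every world is R-related to itself.
Symmetric (axiom B): no — 1 R 2 but not 2 R 1.
Euclidean (axiom 5): no — 1 R 2 and 1 R 4, but not 2 R 4.
So F validates K, T; KTB would additionally require R to be symmetric. The strongest is T.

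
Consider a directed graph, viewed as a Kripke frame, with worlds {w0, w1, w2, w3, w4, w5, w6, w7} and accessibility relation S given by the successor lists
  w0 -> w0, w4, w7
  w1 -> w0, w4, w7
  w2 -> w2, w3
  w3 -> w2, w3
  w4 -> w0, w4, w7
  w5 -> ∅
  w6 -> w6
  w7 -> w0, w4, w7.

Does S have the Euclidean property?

Euclidean: yes — any two successors of a common world are S-related.

Yes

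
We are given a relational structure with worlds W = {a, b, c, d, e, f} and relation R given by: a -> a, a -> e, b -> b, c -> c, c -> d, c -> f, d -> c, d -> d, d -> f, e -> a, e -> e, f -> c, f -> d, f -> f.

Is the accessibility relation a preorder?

Reflexive: yes — every world is R-related to itself.
Transitive: yes — every two-step R-path is closed by a direct edge.
So R is a preorder.

Yes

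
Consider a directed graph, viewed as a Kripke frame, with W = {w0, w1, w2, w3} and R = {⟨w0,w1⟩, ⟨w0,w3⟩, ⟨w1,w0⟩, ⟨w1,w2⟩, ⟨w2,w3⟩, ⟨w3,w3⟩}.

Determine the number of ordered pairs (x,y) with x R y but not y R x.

Enumerating: (w0,w3), (w1,w2), (w2,w3).

3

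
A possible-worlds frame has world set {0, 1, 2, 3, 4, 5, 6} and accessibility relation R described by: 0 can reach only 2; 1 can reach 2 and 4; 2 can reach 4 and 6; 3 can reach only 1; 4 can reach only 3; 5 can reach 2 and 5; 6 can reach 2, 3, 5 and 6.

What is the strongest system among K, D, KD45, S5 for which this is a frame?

D

Serial (axiom D): yes — every world has a successor (e.g. 0 R 2).
Euclidean (axiom 5): no — 1 R 4 and 1 R 2, but not 4 R 2.
Transitive (axiom 4): no — 0 R 2 and 2 R 4, but not 0 R 4.
Reflexive (axiom T): no — 0 is not related to itself.
So F validates K, D; KD45 would additionally require R to be Euclidean and transitive. The strongest is D.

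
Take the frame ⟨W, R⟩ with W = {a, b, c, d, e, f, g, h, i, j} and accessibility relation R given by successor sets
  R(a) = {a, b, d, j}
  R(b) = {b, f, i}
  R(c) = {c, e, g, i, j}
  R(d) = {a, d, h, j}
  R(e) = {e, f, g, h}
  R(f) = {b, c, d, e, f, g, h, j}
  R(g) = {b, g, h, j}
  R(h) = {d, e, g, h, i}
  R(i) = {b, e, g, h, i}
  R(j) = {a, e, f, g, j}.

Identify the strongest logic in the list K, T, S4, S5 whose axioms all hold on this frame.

Reflexive (axiom T): yes — every world is R-related to itself.
Transitive (axiom 4): no — a R b and b R f, but not a R f.
Euclidean (axiom 5): no — a R b and a R d, but not b R d.
So F validates K, T; S4 would additionally require R to be transitive. The strongest is T.

T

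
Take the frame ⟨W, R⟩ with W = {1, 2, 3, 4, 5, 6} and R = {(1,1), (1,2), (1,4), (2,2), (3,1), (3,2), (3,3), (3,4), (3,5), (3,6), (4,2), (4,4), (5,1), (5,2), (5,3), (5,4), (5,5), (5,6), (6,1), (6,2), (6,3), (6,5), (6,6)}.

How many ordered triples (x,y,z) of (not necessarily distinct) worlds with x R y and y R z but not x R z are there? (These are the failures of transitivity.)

Enumerating: (6,1,4), (6,3,4), (6,5,4).

3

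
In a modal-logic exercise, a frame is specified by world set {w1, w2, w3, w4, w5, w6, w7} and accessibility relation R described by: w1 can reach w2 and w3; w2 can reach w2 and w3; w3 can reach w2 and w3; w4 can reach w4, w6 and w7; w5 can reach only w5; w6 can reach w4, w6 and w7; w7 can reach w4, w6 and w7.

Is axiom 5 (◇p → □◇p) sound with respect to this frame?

By correspondence theory, 5 is valid on a frame iff R is Euclidean.
Euclidean: yes — any two successors of a common world are R-related.

Yes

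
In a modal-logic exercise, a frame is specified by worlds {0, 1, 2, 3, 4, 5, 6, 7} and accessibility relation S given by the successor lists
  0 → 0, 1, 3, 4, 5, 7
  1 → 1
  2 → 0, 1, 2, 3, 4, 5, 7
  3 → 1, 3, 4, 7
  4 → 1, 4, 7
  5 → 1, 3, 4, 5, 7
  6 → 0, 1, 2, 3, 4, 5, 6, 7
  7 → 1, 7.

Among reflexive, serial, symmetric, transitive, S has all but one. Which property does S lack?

Reflexive: yes — every world is S-related to itself.
Serial: yes — every world has a successor (e.g. 0 S 0).
Symmetric: no — 0 S 1 but not 1 S 0.
Transitive: yes — every two-step S-path is closed by a direct edge.
Only symmetric fails.

symmetric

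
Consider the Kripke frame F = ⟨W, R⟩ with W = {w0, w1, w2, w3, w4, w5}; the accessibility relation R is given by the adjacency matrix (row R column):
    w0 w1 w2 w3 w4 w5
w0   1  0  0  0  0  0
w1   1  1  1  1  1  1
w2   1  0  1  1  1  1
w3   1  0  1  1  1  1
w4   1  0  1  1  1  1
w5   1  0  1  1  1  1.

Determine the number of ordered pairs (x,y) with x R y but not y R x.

9

Enumerating: (w1,w0), (w1,w2), (w1,w3), (w1,w4), (w1,w5), (w2,w0), (w3,w0), (w4,w0), (w5,w0).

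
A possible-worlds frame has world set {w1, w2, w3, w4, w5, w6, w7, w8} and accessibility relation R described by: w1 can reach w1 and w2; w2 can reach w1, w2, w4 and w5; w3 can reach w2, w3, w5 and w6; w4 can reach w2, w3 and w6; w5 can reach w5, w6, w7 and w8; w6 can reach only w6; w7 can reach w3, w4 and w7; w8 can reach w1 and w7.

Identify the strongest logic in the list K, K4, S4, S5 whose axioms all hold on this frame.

Transitive (axiom 4): no — w1 R w2 and w2 R w4, but not w1 R w4.
Reflexive (axiom T): no — w4 is not related to itself.
Euclidean (axiom 5): no — w2 R w1 and w2 R w4, but not w1 R w4.
So F validates K; K4 would additionally require R to be transitive. The strongest is K.

K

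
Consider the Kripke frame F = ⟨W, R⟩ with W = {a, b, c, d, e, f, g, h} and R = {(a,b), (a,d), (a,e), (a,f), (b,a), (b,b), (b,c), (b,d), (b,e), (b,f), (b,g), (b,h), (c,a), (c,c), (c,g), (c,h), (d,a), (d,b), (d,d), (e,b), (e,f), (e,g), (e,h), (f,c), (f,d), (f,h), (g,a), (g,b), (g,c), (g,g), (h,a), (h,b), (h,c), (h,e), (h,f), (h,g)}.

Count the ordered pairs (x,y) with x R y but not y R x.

Enumerating: (a,e), (a,f), (b,c), (b,f), (c,a), (e,f), (e,g), (f,c), (f,d), (g,a), (h,a), (h,g).

12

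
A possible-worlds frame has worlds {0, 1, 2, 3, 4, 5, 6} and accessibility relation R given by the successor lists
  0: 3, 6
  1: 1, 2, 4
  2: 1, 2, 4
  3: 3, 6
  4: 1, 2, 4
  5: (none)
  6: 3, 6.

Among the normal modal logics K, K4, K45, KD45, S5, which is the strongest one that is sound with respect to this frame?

Transitive (axiom 4): yes — every two-step R-path is closed by a direct edge.
Euclidean (axiom 5): yes — any two successors of a common world are R-related.
Serial (axiom D): no — 5 has no R-successor.
Reflexive (axiom T): no — 0 is not related to itself.
So F validates K, K4, K45; KD45 would additionally require R to be serial. The strongest is K45.

K45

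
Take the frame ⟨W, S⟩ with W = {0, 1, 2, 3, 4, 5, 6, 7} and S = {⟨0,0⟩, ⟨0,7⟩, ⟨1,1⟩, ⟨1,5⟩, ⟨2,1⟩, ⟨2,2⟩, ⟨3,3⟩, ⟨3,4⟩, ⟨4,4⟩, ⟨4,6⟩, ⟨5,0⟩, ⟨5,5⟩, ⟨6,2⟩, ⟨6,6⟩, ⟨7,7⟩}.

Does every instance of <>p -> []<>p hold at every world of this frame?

No

Axiom 5 corresponds to the accessibility relation being Euclidean.
Euclidean: no — 0 S 7 and 0 S 0, but not 7 S 0.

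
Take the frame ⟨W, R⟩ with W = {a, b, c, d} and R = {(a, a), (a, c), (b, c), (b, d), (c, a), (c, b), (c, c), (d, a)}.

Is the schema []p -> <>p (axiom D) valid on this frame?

Axiom D corresponds to the accessibility relation being serial.
Serial: yes — every world has a successor (e.g. a R a).

Yes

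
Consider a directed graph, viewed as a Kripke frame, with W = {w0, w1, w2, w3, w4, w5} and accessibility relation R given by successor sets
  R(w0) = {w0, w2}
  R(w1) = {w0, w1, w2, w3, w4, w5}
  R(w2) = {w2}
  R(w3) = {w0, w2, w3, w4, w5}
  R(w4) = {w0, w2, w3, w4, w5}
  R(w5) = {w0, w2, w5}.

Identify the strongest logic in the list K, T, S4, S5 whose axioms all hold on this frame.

S4

Reflexive (axiom T): yes — every world is R-related to itself.
Transitive (axiom 4): yes — every two-step R-path is closed by a direct edge.
Euclidean (axiom 5): no — w1 R w0 and w1 R w3, but not w0 R w3.
So F validates K, T, S4; S5 would additionally require R to be Euclidean. The strongest is S4.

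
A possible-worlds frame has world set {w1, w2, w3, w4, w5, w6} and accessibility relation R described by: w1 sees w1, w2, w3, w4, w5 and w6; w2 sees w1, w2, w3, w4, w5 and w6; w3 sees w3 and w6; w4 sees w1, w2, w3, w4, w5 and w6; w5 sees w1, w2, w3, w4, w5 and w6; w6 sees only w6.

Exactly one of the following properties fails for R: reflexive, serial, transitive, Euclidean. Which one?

Euclidean

Reflexive: yes — every world is R-related to itself.
Serial: yes — every world has a successor (e.g. w1 R w1).
Transitive: yes — every two-step R-path is closed by a direct edge.
Euclidean: no — w1 R w3 and w1 R w2, but not w3 R w2.
Only Euclidean fails.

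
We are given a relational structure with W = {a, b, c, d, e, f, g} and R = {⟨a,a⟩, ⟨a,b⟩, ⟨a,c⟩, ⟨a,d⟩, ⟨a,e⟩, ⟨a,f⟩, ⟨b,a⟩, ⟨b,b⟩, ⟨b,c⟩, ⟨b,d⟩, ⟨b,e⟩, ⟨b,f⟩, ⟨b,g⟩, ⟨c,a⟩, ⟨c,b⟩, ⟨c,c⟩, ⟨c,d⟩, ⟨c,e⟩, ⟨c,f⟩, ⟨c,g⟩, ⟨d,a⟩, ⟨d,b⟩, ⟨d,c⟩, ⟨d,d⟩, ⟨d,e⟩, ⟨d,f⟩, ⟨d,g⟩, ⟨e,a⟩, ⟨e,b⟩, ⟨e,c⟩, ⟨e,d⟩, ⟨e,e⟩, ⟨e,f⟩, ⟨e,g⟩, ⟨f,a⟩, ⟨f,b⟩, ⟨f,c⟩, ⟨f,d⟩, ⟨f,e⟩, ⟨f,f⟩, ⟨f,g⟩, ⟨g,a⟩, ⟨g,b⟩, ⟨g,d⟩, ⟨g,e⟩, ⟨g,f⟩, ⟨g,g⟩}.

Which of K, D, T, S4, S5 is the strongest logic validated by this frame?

Serial (axiom D): yes — every world has a successor (e.g. a R a).
Reflexive (axiom T): yes — every world is R-related to itself.
Transitive (axiom 4): no — a R b and b R g, but not a R g.
Euclidean (axiom 5): no — b R a and b R g, but not a R g.
So F validates K, D, T; S4 would additionally require R to be transitive. The strongest is T.

T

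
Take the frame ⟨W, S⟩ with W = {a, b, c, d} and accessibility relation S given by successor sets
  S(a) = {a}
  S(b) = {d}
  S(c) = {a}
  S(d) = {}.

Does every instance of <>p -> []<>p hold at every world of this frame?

No

By correspondence theory, 5 is valid on a frame iff S is Euclidean.
Euclidean: no — b S d and b S d, but not d S d.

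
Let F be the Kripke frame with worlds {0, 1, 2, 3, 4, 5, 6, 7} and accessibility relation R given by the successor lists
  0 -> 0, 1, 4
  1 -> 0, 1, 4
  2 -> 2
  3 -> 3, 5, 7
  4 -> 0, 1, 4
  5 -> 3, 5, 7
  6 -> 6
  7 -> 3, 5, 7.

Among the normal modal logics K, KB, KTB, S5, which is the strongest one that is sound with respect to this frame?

Symmetric (axiom B): yes — every pair in R has its reverse in R.
Reflexive (axiom T): yes — every world is R-related to itself.
Euclidean (axiom 5): yes — any two successors of a common world are R-related.
So F validates K, KB, KTB, S5. The strongest is S5.

S5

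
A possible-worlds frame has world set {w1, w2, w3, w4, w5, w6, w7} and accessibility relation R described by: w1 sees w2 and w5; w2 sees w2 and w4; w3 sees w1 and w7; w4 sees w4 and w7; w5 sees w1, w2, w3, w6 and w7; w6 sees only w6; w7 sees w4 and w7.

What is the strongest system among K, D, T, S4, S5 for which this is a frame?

D

Serial (axiom D): yes — every world has a successor (e.g. w1 R w2).
Reflexive (axiom T): no — w1 is not related to itself.
Transitive (axiom 4): no — w1 R w2 and w2 R w4, but not w1 R w4.
Euclidean (axiom 5): no — w1 R w2 and w1 R w5, but not w2 R w5.
So F validates K, D; T would additionally require R to be reflexive. The strongest is D.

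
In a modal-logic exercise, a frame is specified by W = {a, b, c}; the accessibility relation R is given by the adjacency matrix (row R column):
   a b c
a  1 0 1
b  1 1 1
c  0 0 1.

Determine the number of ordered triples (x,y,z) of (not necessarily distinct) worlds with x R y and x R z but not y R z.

4

Enumerating: (a,c,a), (b,a,b), (b,c,a), (b,c,b).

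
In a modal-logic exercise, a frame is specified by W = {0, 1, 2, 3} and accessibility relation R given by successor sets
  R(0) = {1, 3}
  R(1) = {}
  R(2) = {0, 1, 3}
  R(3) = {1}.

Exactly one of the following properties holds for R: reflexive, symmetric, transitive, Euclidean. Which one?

transitive

Reflexive: no — 0 is not related to itself.
Symmetric: no — 0 R 1 but not 1 R 0.
Transitive: yes — every two-step R-path is closed by a direct edge.
Euclidean: no — 0 R 1 and 0 R 3, but not 1 R 3.
Only transitive holds.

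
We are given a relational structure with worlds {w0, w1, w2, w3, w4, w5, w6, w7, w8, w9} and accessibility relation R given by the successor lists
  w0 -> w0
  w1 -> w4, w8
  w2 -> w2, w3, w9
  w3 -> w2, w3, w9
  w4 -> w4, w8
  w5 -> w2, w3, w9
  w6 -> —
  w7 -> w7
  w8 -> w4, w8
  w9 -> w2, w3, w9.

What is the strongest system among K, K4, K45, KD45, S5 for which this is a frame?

Transitive (axiom 4): yes — every two-step R-path is closed by a direct edge.
Euclidean (axiom 5): yes — any two successors of a common world are R-related.
Serial (axiom D): no — w6 has no R-successor.
Reflexive (axiom T): no — w1 is not related to itself.
So F validates K, K4, K45; KD45 would additionally require R to be serial. The strongest is K45.

K45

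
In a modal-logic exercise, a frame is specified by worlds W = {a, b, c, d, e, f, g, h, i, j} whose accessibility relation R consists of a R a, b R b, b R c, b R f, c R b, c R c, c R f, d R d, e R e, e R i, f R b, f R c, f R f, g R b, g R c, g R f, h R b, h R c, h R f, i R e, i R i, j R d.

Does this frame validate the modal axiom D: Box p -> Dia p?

Yes

Axiom D corresponds to the accessibility relation being serial.
Serial: yes — every world has a successor (e.g. a R a).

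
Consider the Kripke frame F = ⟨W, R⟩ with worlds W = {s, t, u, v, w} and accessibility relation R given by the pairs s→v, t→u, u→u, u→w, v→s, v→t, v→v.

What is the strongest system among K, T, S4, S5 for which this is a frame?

Reflexive (axiom T): no — s is not related to itself.
Transitive (axiom 4): no — s R v and v R t, but not s R t.
Euclidean (axiom 5): no — v R s and v R t, but not s R t.
So F validates K; T would additionally require R to be reflexive. The strongest is K.

K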